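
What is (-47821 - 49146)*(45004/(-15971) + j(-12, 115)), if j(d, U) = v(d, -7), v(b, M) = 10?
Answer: -11122696702/15971 ≈ -6.9643e+5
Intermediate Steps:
j(d, U) = 10
(-47821 - 49146)*(45004/(-15971) + j(-12, 115)) = (-47821 - 49146)*(45004/(-15971) + 10) = -96967*(45004*(-1/15971) + 10) = -96967*(-45004/15971 + 10) = -96967*114706/15971 = -11122696702/15971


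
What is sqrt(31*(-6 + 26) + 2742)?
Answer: 41*sqrt(2) ≈ 57.983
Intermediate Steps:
sqrt(31*(-6 + 26) + 2742) = sqrt(31*20 + 2742) = sqrt(620 + 2742) = sqrt(3362) = 41*sqrt(2)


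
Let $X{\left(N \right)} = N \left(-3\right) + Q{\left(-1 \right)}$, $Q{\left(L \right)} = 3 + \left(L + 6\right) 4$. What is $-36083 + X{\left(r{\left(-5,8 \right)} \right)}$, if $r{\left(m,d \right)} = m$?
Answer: $-36045$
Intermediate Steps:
$Q{\left(L \right)} = 27 + 4 L$ ($Q{\left(L \right)} = 3 + \left(6 + L\right) 4 = 3 + \left(24 + 4 L\right) = 27 + 4 L$)
$X{\left(N \right)} = 23 - 3 N$ ($X{\left(N \right)} = N \left(-3\right) + \left(27 + 4 \left(-1\right)\right) = - 3 N + \left(27 - 4\right) = - 3 N + 23 = 23 - 3 N$)
$-36083 + X{\left(r{\left(-5,8 \right)} \right)} = -36083 + \left(23 - -15\right) = -36083 + \left(23 + 15\right) = -36083 + 38 = -36045$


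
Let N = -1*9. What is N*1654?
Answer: -14886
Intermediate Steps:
N = -9
N*1654 = -9*1654 = -14886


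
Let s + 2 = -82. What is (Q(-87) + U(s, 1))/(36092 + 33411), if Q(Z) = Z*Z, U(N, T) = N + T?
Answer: 7486/69503 ≈ 0.10771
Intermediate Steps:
s = -84 (s = -2 - 82 = -84)
Q(Z) = Z**2
(Q(-87) + U(s, 1))/(36092 + 33411) = ((-87)**2 + (-84 + 1))/(36092 + 33411) = (7569 - 83)/69503 = 7486*(1/69503) = 7486/69503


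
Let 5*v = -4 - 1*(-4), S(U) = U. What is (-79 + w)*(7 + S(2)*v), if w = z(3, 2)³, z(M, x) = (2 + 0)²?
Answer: -105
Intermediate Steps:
v = 0 (v = (-4 - 1*(-4))/5 = (-4 + 4)/5 = (⅕)*0 = 0)
z(M, x) = 4 (z(M, x) = 2² = 4)
w = 64 (w = 4³ = 64)
(-79 + w)*(7 + S(2)*v) = (-79 + 64)*(7 + 2*0) = -15*(7 + 0) = -15*7 = -105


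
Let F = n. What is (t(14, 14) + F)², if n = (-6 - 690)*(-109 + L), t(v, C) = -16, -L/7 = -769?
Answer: 13474185318400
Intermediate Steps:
L = 5383 (L = -7*(-769) = 5383)
n = -3670704 (n = (-6 - 690)*(-109 + 5383) = -696*5274 = -3670704)
F = -3670704
(t(14, 14) + F)² = (-16 - 3670704)² = (-3670720)² = 13474185318400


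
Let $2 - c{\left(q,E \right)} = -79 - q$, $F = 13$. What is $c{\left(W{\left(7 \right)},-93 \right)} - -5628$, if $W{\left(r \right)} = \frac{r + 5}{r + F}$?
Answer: $\frac{28548}{5} \approx 5709.6$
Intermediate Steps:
$W{\left(r \right)} = \frac{5 + r}{13 + r}$ ($W{\left(r \right)} = \frac{r + 5}{r + 13} = \frac{5 + r}{13 + r}$)
$c{\left(q,E \right)} = 81 + q$ ($c{\left(q,E \right)} = 2 - \left(-79 - q\right) = 2 + \left(79 + q\right) = 81 + q$)
$c{\left(W{\left(7 \right)},-93 \right)} - -5628 = \left(81 + \frac{5 + 7}{13 + 7}\right) - -5628 = \left(81 + \frac{1}{20} \cdot 12\right) + 5628 = \left(81 + \frac{3}{5}\right) + 5628 = \frac{408}{5} + 5628 = \frac{28548}{5}$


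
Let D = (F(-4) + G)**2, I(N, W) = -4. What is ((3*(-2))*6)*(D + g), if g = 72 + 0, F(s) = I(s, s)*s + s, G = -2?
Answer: -6192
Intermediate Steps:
F(s) = -3*s (F(s) = -4*s + s = -3*s)
D = 100 (D = (-3*(-4) - 2)**2 = (12 - 2)**2 = 10**2 = 100)
g = 72
((3*(-2))*6)*(D + g) = ((3*(-2))*6)*(100 + 72) = -6*6*172 = -36*172 = -6192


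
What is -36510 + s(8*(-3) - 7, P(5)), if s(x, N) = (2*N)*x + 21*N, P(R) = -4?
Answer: -36346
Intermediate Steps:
s(x, N) = 21*N + 2*N*x (s(x, N) = 2*N*x + 21*N = 21*N + 2*N*x)
-36510 + s(8*(-3) - 7, P(5)) = -36510 - 4*(21 + 2*(8*(-3) - 7)) = -36510 - 4*(21 + 2*(-24 - 7)) = -36510 - 4*(21 + 2*(-31)) = -36510 - 4*(21 - 62) = -36510 - 4*(-41) = -36510 + 164 = -36346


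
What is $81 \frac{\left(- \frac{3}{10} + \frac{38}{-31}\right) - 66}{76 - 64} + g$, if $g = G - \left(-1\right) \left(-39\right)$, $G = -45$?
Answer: $- \frac{669351}{1240} \approx -539.8$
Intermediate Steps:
$g = -84$ ($g = -45 - \left(-1\right) \left(-39\right) = -45 - 39 = -84$)
$81 \frac{\left(- \frac{3}{10} + \frac{38}{-31}\right) - 66}{76 - 64} + g = 81 \frac{\left(- \frac{3}{10} + \frac{38}{-31}\right) - 66}{76 - 64} - 84 = 81 \frac{\left(\left(-3\right) \frac{1}{10} + 38 \left(- \frac{1}{31}\right)\right) - 66}{12} - 84 = 81 \left(\left(- \frac{3}{10} - \frac{38}{31}\right) - 66\right) \frac{1}{12} - 84 = 81 \left(- \frac{473}{310} - 66\right) \frac{1}{12} - 84 = 81 \left(\left(- \frac{20933}{310}\right) \frac{1}{12}\right) - 84 = 81 \left(- \frac{20933}{3720}\right) - 84 = - \frac{565191}{1240} - 84 = - \frac{669351}{1240}$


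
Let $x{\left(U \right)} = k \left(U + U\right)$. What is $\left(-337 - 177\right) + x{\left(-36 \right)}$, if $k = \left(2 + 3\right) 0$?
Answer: $-514$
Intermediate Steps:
$k = 0$ ($k = 5 \cdot 0 = 0$)
$x{\left(U \right)} = 0$ ($x{\left(U \right)} = 0 \left(U + U\right) = 0 \cdot 2 U = 0$)
$\left(-337 - 177\right) + x{\left(-36 \right)} = \left(-337 - 177\right) + 0 = -514 + 0 = -514$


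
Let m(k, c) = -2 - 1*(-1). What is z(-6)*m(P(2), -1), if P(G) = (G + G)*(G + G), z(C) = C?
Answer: 6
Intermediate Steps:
P(G) = 4*G² (P(G) = (2*G)*(2*G) = 4*G²)
m(k, c) = -1 (m(k, c) = -2 + 1 = -1)
z(-6)*m(P(2), -1) = -6*(-1) = 6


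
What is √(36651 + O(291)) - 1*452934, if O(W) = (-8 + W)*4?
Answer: -452934 + √37783 ≈ -4.5274e+5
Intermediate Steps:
O(W) = -32 + 4*W
√(36651 + O(291)) - 1*452934 = √(36651 + (-32 + 4*291)) - 1*452934 = √(36651 + (-32 + 1164)) - 452934 = √(36651 + 1132) - 452934 = √37783 - 452934 = -452934 + √37783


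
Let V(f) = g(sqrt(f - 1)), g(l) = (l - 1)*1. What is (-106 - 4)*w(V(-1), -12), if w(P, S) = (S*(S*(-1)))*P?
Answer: -15840 + 15840*I*sqrt(2) ≈ -15840.0 + 22401.0*I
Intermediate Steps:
g(l) = -1 + l (g(l) = (-1 + l)*1 = -1 + l)
V(f) = -1 + sqrt(-1 + f) (V(f) = -1 + sqrt(f - 1) = -1 + sqrt(-1 + f))
w(P, S) = -P*S**2 (w(P, S) = (S*(-S))*P = (-S**2)*P = -P*S**2)
(-106 - 4)*w(V(-1), -12) = (-106 - 4)*(-1*(-1 + sqrt(-1 - 1))*(-12)**2) = -(-110)*(-1 + sqrt(-2))*144 = -(-110)*(-1 + I*sqrt(2))*144 = -110*(144 - 144*I*sqrt(2)) = -15840 + 15840*I*sqrt(2)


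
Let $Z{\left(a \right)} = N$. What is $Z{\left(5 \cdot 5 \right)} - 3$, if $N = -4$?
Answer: $-7$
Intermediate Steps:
$Z{\left(a \right)} = -4$
$Z{\left(5 \cdot 5 \right)} - 3 = -4 - 3 = -7$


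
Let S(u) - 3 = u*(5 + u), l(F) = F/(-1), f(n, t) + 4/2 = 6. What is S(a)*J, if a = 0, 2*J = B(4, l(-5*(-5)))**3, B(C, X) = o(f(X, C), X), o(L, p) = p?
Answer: -46875/2 ≈ -23438.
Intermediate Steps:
f(n, t) = 4 (f(n, t) = -2 + 6 = 4)
l(F) = -F (l(F) = F*(-1) = -F)
B(C, X) = X
J = -15625/2 (J = (-(-5)*(-5))**3/2 = (-1*25)**3/2 = (1/2)*(-25)**3 = (1/2)*(-15625) = -15625/2 ≈ -7812.5)
S(u) = 3 + u*(5 + u)
S(a)*J = (3 + 0**2 + 5*0)*(-15625/2) = (3 + 0 + 0)*(-15625/2) = 3*(-15625/2) = -46875/2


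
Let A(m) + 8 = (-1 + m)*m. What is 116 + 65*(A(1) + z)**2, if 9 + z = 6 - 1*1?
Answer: 9476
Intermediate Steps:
z = -4 (z = -9 + (6 - 1*1) = -9 + (6 - 1) = -9 + 5 = -4)
A(m) = -8 + m*(-1 + m) (A(m) = -8 + (-1 + m)*m = -8 + m*(-1 + m))
116 + 65*(A(1) + z)**2 = 116 + 65*((-8 + 1**2 - 1*1) - 4)**2 = 116 + 65*((-8 + 1 - 1) - 4)**2 = 116 + 65*(-8 - 4)**2 = 116 + 65*(-12)**2 = 116 + 65*144 = 116 + 9360 = 9476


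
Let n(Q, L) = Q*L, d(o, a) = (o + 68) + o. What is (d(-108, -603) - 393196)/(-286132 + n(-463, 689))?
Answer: 393344/605139 ≈ 0.65001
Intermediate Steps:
d(o, a) = 68 + 2*o (d(o, a) = (68 + o) + o = 68 + 2*o)
n(Q, L) = L*Q
(d(-108, -603) - 393196)/(-286132 + n(-463, 689)) = ((68 + 2*(-108)) - 393196)/(-286132 + 689*(-463)) = ((68 - 216) - 393196)/(-286132 - 319007) = (-148 - 393196)/(-605139) = -393344*(-1/605139) = 393344/605139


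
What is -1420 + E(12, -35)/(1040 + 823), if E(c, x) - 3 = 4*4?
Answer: -2645441/1863 ≈ -1420.0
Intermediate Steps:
E(c, x) = 19 (E(c, x) = 3 + 4*4 = 3 + 16 = 19)
-1420 + E(12, -35)/(1040 + 823) = -1420 + 19/(1040 + 823) = -1420 + 19/1863 = -2645441/1863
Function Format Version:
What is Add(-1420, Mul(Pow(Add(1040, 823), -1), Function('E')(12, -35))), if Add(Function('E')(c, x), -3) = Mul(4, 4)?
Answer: Rational(-2645441, 1863) ≈ -1420.0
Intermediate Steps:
Function('E')(c, x) = 19 (Function('E')(c, x) = Add(3, Mul(4, 4)) = Add(3, 16) = 19)
Add(-1420, Mul(Pow(Add(1040, 823), -1), Function('E')(12, -35))) = Add(-1420, Mul(Pow(Add(1040, 823), -1), 19)) = Add(-1420, Mul(Pow(1863, -1), 19)) = Add(-1420, Mul(Rational(1, 1863), 19)) = Add(-1420, Rational(19, 1863)) = Rational(-2645441, 1863)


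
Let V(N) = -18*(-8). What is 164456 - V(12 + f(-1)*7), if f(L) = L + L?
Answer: 164312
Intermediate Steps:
f(L) = 2*L
V(N) = 144
164456 - V(12 + f(-1)*7) = 164456 - 1*144 = 164456 - 144 = 164312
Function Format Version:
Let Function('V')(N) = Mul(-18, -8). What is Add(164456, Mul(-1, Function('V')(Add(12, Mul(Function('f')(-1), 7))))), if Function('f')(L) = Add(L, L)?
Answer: 164312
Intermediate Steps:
Function('f')(L) = Mul(2, L)
Function('V')(N) = 144
Add(164456, Mul(-1, Function('V')(Add(12, Mul(Function('f')(-1), 7))))) = Add(164456, Mul(-1, 144)) = Add(164456, -144) = 164312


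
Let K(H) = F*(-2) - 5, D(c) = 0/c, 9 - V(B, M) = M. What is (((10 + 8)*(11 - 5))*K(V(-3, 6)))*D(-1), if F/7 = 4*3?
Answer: 0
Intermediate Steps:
V(B, M) = 9 - M
F = 84 (F = 7*(4*3) = 7*12 = 84)
D(c) = 0
K(H) = -173 (K(H) = 84*(-2) - 5 = -168 - 5 = -173)
(((10 + 8)*(11 - 5))*K(V(-3, 6)))*D(-1) = (((10 + 8)*(11 - 5))*(-173))*0 = ((18*6)*(-173))*0 = (108*(-173))*0 = -18684*0 = 0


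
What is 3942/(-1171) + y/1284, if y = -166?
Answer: -2627957/751782 ≈ -3.4956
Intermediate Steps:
3942/(-1171) + y/1284 = 3942/(-1171) - 166/1284 = 3942*(-1/1171) - 166*1/1284 = -3942/1171 - 83/642 = -2627957/751782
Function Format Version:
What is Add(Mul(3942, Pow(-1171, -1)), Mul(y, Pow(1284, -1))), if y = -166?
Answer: Rational(-2627957, 751782) ≈ -3.4956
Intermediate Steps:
Add(Mul(3942, Pow(-1171, -1)), Mul(y, Pow(1284, -1))) = Add(Mul(3942, Pow(-1171, -1)), Mul(-166, Pow(1284, -1))) = Add(Mul(3942, Rational(-1, 1171)), Mul(-166, Rational(1, 1284))) = Add(Rational(-3942, 1171), Rational(-83, 642)) = Rational(-2627957, 751782)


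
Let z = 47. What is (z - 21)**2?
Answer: 676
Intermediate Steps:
(z - 21)**2 = (47 - 21)**2 = 26**2 = 676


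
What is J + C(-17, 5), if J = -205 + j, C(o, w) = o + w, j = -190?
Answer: -407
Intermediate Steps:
J = -395 (J = -205 - 190 = -395)
J + C(-17, 5) = -395 + (-17 + 5) = -395 - 12 = -407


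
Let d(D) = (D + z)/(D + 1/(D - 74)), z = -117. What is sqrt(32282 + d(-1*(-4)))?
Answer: 4*sqrt(17435113)/93 ≈ 179.59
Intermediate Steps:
d(D) = (-117 + D)/(D + 1/(-74 + D)) (d(D) = (D - 117)/(D + 1/(D - 74)) = (-117 + D)/(D + 1/(-74 + D)))
sqrt(32282 + d(-1*(-4))) = sqrt(32282 + (8658 + (-1*(-4))**2 - (-191)*(-4))/(1 + (-1*(-4))**2 - (-74)*(-4))) = sqrt(32282 + (8658 + 4**2 - 191*4)/(1 + 4**2 - 74*4)) = sqrt(32282 + (8658 + 16 - 764)/(1 + 16 - 296)) = sqrt(32282 + 7910/(-279)) = sqrt(32282 - 1/279*7910) = sqrt(32282 - 7910/279) = sqrt(8998768/279) = 4*sqrt(17435113)/93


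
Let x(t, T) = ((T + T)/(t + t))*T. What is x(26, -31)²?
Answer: 923521/676 ≈ 1366.2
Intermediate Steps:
x(t, T) = T²/t (x(t, T) = ((2*T)/((2*t)))*T = ((2*T)*(1/(2*t)))*T = (T/t)*T = T²/t)
x(26, -31)² = ((-31)²/26)² = (961*(1/26))² = (961/26)² = 923521/676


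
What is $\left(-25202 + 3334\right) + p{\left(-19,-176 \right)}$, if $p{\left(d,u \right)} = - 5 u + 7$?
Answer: $-20981$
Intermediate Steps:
$p{\left(d,u \right)} = 7 - 5 u$
$\left(-25202 + 3334\right) + p{\left(-19,-176 \right)} = \left(-25202 + 3334\right) + \left(7 - -880\right) = -21868 + \left(7 + 880\right) = -21868 + 887 = -20981$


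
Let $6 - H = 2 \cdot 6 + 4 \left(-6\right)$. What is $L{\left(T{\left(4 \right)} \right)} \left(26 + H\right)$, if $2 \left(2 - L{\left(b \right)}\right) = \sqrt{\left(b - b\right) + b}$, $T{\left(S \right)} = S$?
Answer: $44$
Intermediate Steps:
$H = 18$ ($H = 6 - \left(2 \cdot 6 + 4 \left(-6\right)\right) = 6 - \left(12 - 24\right) = 6 - -12 = 6 + 12 = 18$)
$L{\left(b \right)} = 2 - \frac{\sqrt{b}}{2}$ ($L{\left(b \right)} = 2 - \frac{\sqrt{\left(b - b\right) + b}}{2} = 2 - \frac{\sqrt{0 + b}}{2} = 2 - \frac{\sqrt{b}}{2}$)
$L{\left(T{\left(4 \right)} \right)} \left(26 + H\right) = \left(2 - \frac{\sqrt{4}}{2}\right) \left(26 + 18\right) = \left(2 - 1\right) 44 = 1 \cdot 44 = 44$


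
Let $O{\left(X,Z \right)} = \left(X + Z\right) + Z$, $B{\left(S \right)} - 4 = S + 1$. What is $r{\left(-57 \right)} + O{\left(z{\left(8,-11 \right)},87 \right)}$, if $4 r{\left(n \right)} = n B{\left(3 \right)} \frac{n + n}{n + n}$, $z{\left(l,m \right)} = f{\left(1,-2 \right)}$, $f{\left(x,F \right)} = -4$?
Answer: $56$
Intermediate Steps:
$z{\left(l,m \right)} = -4$
$B{\left(S \right)} = 5 + S$ ($B{\left(S \right)} = 4 + \left(S + 1\right) = 4 + \left(1 + S\right) = 5 + S$)
$O{\left(X,Z \right)} = X + 2 Z$
$r{\left(n \right)} = 2 n$ ($r{\left(n \right)} = \frac{n \left(5 + 3\right) \frac{n + n}{n + n}}{4} = \frac{n 8 \frac{2 n}{2 n}}{4} = \frac{8 n 2 n \frac{1}{2 n}}{4} = \frac{8 n 1}{4} = \frac{8 n}{4} = 2 n$)
$r{\left(-57 \right)} + O{\left(z{\left(8,-11 \right)},87 \right)} = 2 \left(-57\right) + \left(-4 + 2 \cdot 87\right) = -114 + \left(-4 + 174\right) = -114 + 170 = 56$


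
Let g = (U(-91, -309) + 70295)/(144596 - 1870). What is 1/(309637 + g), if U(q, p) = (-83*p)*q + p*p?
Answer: 142726/44191082361 ≈ 3.2297e-6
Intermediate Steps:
U(q, p) = p² - 83*p*q (U(q, p) = -83*p*q + p² = p² - 83*p*q)
g = -2168101/142726 (g = (-309*(-309 - 83*(-91)) + 70295)/(144596 - 1870) = (-309*(-309 + 7553) + 70295)/142726 = (-309*7244 + 70295)*(1/142726) = (-2238396 + 70295)*(1/142726) = -2168101*1/142726 = -2168101/142726 ≈ -15.191)
1/(309637 + g) = 1/(309637 - 2168101/142726) = 1/(44191082361/142726) = 142726/44191082361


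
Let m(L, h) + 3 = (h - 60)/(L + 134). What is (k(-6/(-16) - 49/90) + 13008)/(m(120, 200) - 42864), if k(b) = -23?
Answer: -1649095/5444039 ≈ -0.30292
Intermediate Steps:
m(L, h) = -3 + (-60 + h)/(134 + L) (m(L, h) = -3 + (h - 60)/(L + 134) = -3 + (-60 + h)/(134 + L))
(k(-6/(-16) - 49/90) + 13008)/(m(120, 200) - 42864) = (-23 + 13008)/((-462 + 200 - 3*120)/(134 + 120) - 42864) = 12985/((-462 + 200 - 360)/254 - 42864) = 12985/((1/254)*(-622) - 42864) = 12985/(-311/127 - 42864) = 12985/(-5444039/127) = 12985*(-127/5444039) = -1649095/5444039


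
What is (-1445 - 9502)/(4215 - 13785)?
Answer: 3649/3190 ≈ 1.1439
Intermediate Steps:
(-1445 - 9502)/(4215 - 13785) = -10947/(-9570) = -10947*(-1/9570) = 3649/3190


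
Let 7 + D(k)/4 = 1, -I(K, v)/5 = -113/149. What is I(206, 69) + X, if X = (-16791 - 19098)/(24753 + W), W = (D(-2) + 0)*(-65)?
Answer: 453304/186697 ≈ 2.4280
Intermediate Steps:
I(K, v) = 565/149 (I(K, v) = -(-565)/149 = -5*(-113/149) = 565/149)
D(k) = -24 (D(k) = -28 + 4*1 = -28 + 4 = -24)
W = 1560 (W = (-24 + 0)*(-65) = -24*(-65) = 1560)
X = -1709/1253 (X = (-16791 - 19098)/(24753 + 1560) = -35889/26313 = -35889*1/26313 = -1709/1253 ≈ -1.3639)
I(206, 69) + X = 565/149 - 1709/1253 = 453304/186697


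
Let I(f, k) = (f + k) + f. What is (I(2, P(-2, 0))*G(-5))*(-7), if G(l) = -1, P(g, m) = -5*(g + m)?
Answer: 98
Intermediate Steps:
P(g, m) = -5*g - 5*m
I(f, k) = k + 2*f
(I(2, P(-2, 0))*G(-5))*(-7) = (((-5*(-2) - 5*0) + 2*2)*(-1))*(-7) = (((10 + 0) + 4)*(-1))*(-7) = ((10 + 4)*(-1))*(-7) = (14*(-1))*(-7) = -14*(-7) = 98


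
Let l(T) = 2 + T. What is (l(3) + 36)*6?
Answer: 246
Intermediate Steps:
(l(3) + 36)*6 = ((2 + 3) + 36)*6 = (5 + 36)*6 = 41*6 = 246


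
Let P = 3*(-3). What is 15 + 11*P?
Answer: -84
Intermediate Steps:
P = -9
15 + 11*P = 15 + 11*(-9) = 15 - 99 = -84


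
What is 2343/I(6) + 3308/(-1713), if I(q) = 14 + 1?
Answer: 1321313/8565 ≈ 154.27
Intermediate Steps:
I(q) = 15
2343/I(6) + 3308/(-1713) = 2343/15 + 3308/(-1713) = 2343*(1/15) + 3308*(-1/1713) = 781/5 - 3308/1713 = 1321313/8565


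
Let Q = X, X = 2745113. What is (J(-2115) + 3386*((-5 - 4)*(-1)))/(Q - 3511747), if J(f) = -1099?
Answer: -29375/766634 ≈ -0.038317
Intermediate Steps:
Q = 2745113
(J(-2115) + 3386*((-5 - 4)*(-1)))/(Q - 3511747) = (-1099 + 3386*((-5 - 4)*(-1)))/(2745113 - 3511747) = (-1099 + 3386*(-9*(-1)))/(-766634) = (-1099 + 3386*9)*(-1/766634) = (-1099 + 30474)*(-1/766634) = 29375*(-1/766634) = -29375/766634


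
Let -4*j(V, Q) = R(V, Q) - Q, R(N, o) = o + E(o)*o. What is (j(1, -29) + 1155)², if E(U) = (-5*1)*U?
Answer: 77880625/16 ≈ 4.8675e+6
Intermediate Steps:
E(U) = -5*U
R(N, o) = o - 5*o² (R(N, o) = o + (-5*o)*o = o - 5*o²)
j(V, Q) = Q/4 - Q*(1 - 5*Q)/4 (j(V, Q) = -(Q*(1 - 5*Q) - Q)/4 = -(-Q + Q*(1 - 5*Q))/4 = Q/4 - Q*(1 - 5*Q)/4)
(j(1, -29) + 1155)² = ((5/4)*(-29)² + 1155)² = ((5/4)*841 + 1155)² = (4205/4 + 1155)² = (8825/4)² = 77880625/16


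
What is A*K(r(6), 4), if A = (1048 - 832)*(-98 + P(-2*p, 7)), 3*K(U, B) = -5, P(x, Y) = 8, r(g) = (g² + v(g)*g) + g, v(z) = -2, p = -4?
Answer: 32400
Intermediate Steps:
r(g) = g² - g (r(g) = (g² - 2*g) + g = g² - g)
K(U, B) = -5/3 (K(U, B) = (⅓)*(-5) = -5/3)
A = -19440 (A = (1048 - 832)*(-98 + 8) = 216*(-90) = -19440)
A*K(r(6), 4) = -19440*(-5/3) = 32400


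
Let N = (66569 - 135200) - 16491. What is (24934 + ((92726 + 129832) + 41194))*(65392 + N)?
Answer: -5695774780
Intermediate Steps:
N = -85122 (N = -68631 - 16491 = -85122)
(24934 + ((92726 + 129832) + 41194))*(65392 + N) = (24934 + ((92726 + 129832) + 41194))*(65392 - 85122) = (24934 + (222558 + 41194))*(-19730) = (24934 + 263752)*(-19730) = 288686*(-19730) = -5695774780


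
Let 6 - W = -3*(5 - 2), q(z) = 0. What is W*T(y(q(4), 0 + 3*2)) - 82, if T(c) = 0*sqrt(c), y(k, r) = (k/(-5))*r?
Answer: -82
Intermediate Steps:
y(k, r) = -k*r/5 (y(k, r) = (k*(-1/5))*r = (-k/5)*r = -k*r/5)
W = 15 (W = 6 - (-3)*(5 - 2) = 6 - (-3)*3 = 6 - 1*(-9) = 6 + 9 = 15)
T(c) = 0
W*T(y(q(4), 0 + 3*2)) - 82 = 15*0 - 82 = 0 - 82 = -82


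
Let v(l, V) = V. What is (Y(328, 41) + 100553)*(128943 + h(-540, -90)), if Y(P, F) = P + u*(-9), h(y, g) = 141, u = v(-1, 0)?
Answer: 13022123004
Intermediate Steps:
u = 0
Y(P, F) = P (Y(P, F) = P + 0*(-9) = P + 0 = P)
(Y(328, 41) + 100553)*(128943 + h(-540, -90)) = (328 + 100553)*(128943 + 141) = 100881*129084 = 13022123004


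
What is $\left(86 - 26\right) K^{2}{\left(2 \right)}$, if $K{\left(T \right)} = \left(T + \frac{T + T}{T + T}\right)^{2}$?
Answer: $4860$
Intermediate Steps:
$K{\left(T \right)} = \left(1 + T\right)^{2}$ ($K{\left(T \right)} = \left(T + \frac{2 T}{2 T}\right)^{2} = \left(T + 2 T \frac{1}{2 T}\right)^{2} = \left(T + 1\right)^{2} = \left(1 + T\right)^{2}$)
$\left(86 - 26\right) K^{2}{\left(2 \right)} = \left(86 - 26\right) \left(\left(1 + 2\right)^{2}\right)^{2} = 60 \left(3^{2}\right)^{2} = 60 \cdot 9^{2} = 60 \cdot 81 = 4860$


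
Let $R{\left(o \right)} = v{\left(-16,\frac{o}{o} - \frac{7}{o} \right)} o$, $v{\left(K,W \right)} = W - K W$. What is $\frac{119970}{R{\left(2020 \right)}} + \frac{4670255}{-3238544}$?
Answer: $\frac{76235775775}{36942071408} \approx 2.0637$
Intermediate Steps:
$v{\left(K,W \right)} = W - K W$
$R{\left(o \right)} = o \left(17 - \frac{119}{o}\right)$ ($R{\left(o \right)} = \left(\frac{o}{o} - \frac{7}{o}\right) \left(1 - -16\right) o = \left(1 - \frac{7}{o}\right) \left(1 + 16\right) o = \left(1 - \frac{7}{o}\right) 17 o = \left(17 - \frac{119}{o}\right) o = o \left(17 - \frac{119}{o}\right)$)
$\frac{119970}{R{\left(2020 \right)}} + \frac{4670255}{-3238544} = \frac{119970}{-119 + 17 \cdot 2020} + \frac{4670255}{-3238544} = \frac{119970}{-119 + 34340} + 4670255 \left(- \frac{1}{3238544}\right) = \frac{119970}{34221} - \frac{4670255}{3238544} = 119970 \cdot \frac{1}{34221} - \frac{4670255}{3238544} = \frac{39990}{11407} - \frac{4670255}{3238544} = \frac{76235775775}{36942071408}$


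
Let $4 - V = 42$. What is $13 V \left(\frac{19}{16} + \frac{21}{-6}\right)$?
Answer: $\frac{9139}{8} \approx 1142.4$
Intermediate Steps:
$V = -38$ ($V = 4 - 42 = -38$)
$13 V \left(\frac{19}{16} + \frac{21}{-6}\right) = 13 \left(-38\right) \left(\frac{19}{16} + \frac{21}{-6}\right) = - 494 \left(19 \cdot \frac{1}{16} + 21 \left(- \frac{1}{6}\right)\right) = - 494 \left(\frac{19}{16} - \frac{7}{2}\right) = \left(-494\right) \left(- \frac{37}{16}\right) = \frac{9139}{8}$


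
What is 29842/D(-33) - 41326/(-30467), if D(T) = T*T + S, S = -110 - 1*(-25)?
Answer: 475343759/15294434 ≈ 31.080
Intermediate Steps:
S = -85 (S = -110 + 25 = -85)
D(T) = -85 + T² (D(T) = T*T - 85 = T² - 85 = -85 + T²)
29842/D(-33) - 41326/(-30467) = 29842/(-85 + (-33)²) - 41326/(-30467) = 29842/(-85 + 1089) - 41326*(-1/30467) = 29842/1004 + 41326/30467 = 29842*(1/1004) + 41326/30467 = 14921/502 + 41326/30467 = 475343759/15294434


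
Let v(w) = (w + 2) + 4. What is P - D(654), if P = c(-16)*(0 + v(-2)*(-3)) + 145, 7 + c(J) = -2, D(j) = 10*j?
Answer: -6287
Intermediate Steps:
v(w) = 6 + w (v(w) = (2 + w) + 4 = 6 + w)
c(J) = -9 (c(J) = -7 - 2 = -9)
P = 253 (P = -9*(0 + (6 - 2)*(-3)) + 145 = -9*(0 + 4*(-3)) + 145 = -9*(0 - 12) + 145 = -9*(-12) + 145 = 108 + 145 = 253)
P - D(654) = 253 - 10*654 = 253 - 1*6540 = 253 - 6540 = -6287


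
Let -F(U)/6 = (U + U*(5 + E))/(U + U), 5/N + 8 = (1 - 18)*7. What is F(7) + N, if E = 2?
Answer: -3053/127 ≈ -24.039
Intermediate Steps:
N = -5/127 (N = 5/(-8 + (1 - 18)*7) = 5/(-8 - 17*7) = 5/(-8 - 119) = 5/(-127) = 5*(-1/127) = -5/127 ≈ -0.039370)
F(U) = -24 (F(U) = -6*(U + U*(5 + 2))/(U + U) = -6*(U + U*7)/(2*U) = -6*(U + 7*U)*1/(2*U) = -6*8*U*1/(2*U) = -6*4 = -24)
F(7) + N = -24 - 5/127 = -3053/127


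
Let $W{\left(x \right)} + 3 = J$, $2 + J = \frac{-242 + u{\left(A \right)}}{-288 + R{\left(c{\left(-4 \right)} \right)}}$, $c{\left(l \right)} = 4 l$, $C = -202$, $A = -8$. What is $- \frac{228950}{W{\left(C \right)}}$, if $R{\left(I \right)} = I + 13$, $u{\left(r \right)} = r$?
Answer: $55290$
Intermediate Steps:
$R{\left(I \right)} = 13 + I$
$J = - \frac{332}{291}$ ($J = -2 + \frac{-242 - 8}{-288 + \left(13 + 4 \left(-4\right)\right)} = -2 - \frac{250}{-288 + \left(13 - 16\right)} = -2 - \frac{250}{-288 - 3} = -2 - \frac{250}{-291} = -2 - - \frac{250}{291} = -2 + \frac{250}{291} = - \frac{332}{291} \approx -1.1409$)
$W{\left(x \right)} = - \frac{1205}{291}$ ($W{\left(x \right)} = -3 - \frac{332}{291} = - \frac{1205}{291}$)
$- \frac{228950}{W{\left(C \right)}} = - \frac{228950}{- \frac{1205}{291}} = \left(-228950\right) \left(- \frac{291}{1205}\right) = 55290$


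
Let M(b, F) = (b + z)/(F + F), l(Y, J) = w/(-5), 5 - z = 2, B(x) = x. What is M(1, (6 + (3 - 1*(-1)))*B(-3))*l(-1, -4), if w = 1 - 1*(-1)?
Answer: 2/75 ≈ 0.026667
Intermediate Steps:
z = 3 (z = 5 - 1*2 = 5 - 2 = 3)
w = 2 (w = 1 + 1 = 2)
l(Y, J) = -⅖ (l(Y, J) = 2/(-5) = 2*(-⅕) = -⅖)
M(b, F) = (3 + b)/(2*F) (M(b, F) = (b + 3)/(F + F) = (3 + b)/((2*F)) = (3 + b)*(1/(2*F)) = (3 + b)/(2*F))
M(1, (6 + (3 - 1*(-1)))*B(-3))*l(-1, -4) = ((3 + 1)/(2*(((6 + (3 - 1*(-1)))*(-3)))))*(-⅖) = ((½)*4/((6 + (3 + 1))*(-3)))*(-⅖) = ((½)*4/((6 + 4)*(-3)))*(-⅖) = ((½)*4/(10*(-3)))*(-⅖) = ((½)*4/(-30))*(-⅖) = ((½)*(-1/30)*4)*(-⅖) = -1/15*(-⅖) = 2/75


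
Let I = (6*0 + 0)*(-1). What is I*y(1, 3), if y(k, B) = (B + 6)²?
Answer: 0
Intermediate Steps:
y(k, B) = (6 + B)²
I = 0 (I = (0 + 0)*(-1) = 0*(-1) = 0)
I*y(1, 3) = 0*(6 + 3)² = 0*9² = 0*81 = 0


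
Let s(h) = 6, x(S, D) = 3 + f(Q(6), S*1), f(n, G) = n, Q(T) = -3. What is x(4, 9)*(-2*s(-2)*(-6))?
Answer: 0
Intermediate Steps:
x(S, D) = 0 (x(S, D) = 3 - 3 = 0)
x(4, 9)*(-2*s(-2)*(-6)) = 0*(-2*6*(-6)) = 0*(-12*(-6)) = 0*72 = 0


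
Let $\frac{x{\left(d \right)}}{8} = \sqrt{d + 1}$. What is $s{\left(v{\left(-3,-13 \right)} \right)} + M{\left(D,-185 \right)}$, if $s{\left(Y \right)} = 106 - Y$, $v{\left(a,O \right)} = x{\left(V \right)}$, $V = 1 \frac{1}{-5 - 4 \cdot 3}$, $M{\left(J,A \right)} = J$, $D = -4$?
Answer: $102 - \frac{32 \sqrt{17}}{17} \approx 94.239$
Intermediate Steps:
$V = - \frac{1}{17}$ ($V = 1 \frac{1}{-5 - 12} = 1 \frac{1}{-17} = 1 \left(- \frac{1}{17}\right) = - \frac{1}{17} \approx -0.058824$)
$x{\left(d \right)} = 8 \sqrt{1 + d}$ ($x{\left(d \right)} = 8 \sqrt{d + 1} = 8 \sqrt{1 + d}$)
$v{\left(a,O \right)} = \frac{32 \sqrt{17}}{17}$ ($v{\left(a,O \right)} = 8 \sqrt{1 - \frac{1}{17}} = 8 \sqrt{\frac{16}{17}} = 8 \frac{4 \sqrt{17}}{17} = \frac{32 \sqrt{17}}{17}$)
$s{\left(v{\left(-3,-13 \right)} \right)} + M{\left(D,-185 \right)} = \left(106 - \frac{32 \sqrt{17}}{17}\right) - 4 = 102 - \frac{32 \sqrt{17}}{17}$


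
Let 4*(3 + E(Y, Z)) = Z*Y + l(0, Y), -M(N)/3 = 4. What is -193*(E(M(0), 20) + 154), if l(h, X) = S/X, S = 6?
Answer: -140311/8 ≈ -17539.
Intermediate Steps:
l(h, X) = 6/X
M(N) = -12 (M(N) = -3*4 = -12)
E(Y, Z) = -3 + 3/(2*Y) + Y*Z/4 (E(Y, Z) = -3 + (Z*Y + 6/Y)/4 = -3 + (Y*Z + 6/Y)/4 = -3 + (6/Y + Y*Z)/4 = -3 + (3/(2*Y) + Y*Z/4) = -3 + 3/(2*Y) + Y*Z/4)
-193*(E(M(0), 20) + 154) = -193*((¼)*(6 - 12*(-12 - 12*20))/(-12) + 154) = -193*((¼)*(-1/12)*(6 - 12*(-12 - 240)) + 154) = -193*((¼)*(-1/12)*(6 - 12*(-252)) + 154) = -193*((¼)*(-1/12)*(6 + 3024) + 154) = -193*((¼)*(-1/12)*3030 + 154) = -193*(-505/8 + 154) = -193*727/8 = -140311/8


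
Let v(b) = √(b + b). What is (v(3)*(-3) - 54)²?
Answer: 2970 + 324*√6 ≈ 3763.6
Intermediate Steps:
v(b) = √2*√b (v(b) = √(2*b) = √2*√b)
(v(3)*(-3) - 54)² = ((√2*√3)*(-3) - 54)² = (√6*(-3) - 54)² = (-3*√6 - 54)² = (-54 - 3*√6)²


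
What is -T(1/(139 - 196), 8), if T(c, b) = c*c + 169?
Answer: -549082/3249 ≈ -169.00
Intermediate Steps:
T(c, b) = 169 + c² (T(c, b) = c² + 169 = 169 + c²)
-T(1/(139 - 196), 8) = -(169 + (1/(139 - 196))²) = -(169 + (1/(-57))²) = -(169 + (-1/57)²) = -(169 + 1/3249) = -1*549082/3249 = -549082/3249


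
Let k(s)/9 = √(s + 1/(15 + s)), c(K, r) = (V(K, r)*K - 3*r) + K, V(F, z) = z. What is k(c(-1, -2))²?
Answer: 12555/22 ≈ 570.68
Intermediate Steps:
c(K, r) = K - 3*r + K*r (c(K, r) = (r*K - 3*r) + K = (K*r - 3*r) + K = (-3*r + K*r) + K = K - 3*r + K*r)
k(s) = 9*√(s + 1/(15 + s))
k(c(-1, -2))² = (9*√((1 + (-1 - 3*(-2) - 1*(-2))*(15 + (-1 - 3*(-2) - 1*(-2))))/(15 + (-1 - 3*(-2) - 1*(-2)))))² = (9*√((1 + (-1 + 6 + 2)*(15 + (-1 + 6 + 2)))/(15 + (-1 + 6 + 2))))² = (9*√((1 + 7*(15 + 7))/(15 + 7)))² = (9*√((1 + 7*22)/22))² = (9*√((1 + 154)/22))² = (9*√((1/22)*155))² = (9*√(155/22))² = (9*(√3410/22))² = (9*√3410/22)² = 12555/22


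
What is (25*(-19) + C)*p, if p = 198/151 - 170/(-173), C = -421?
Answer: -53691904/26123 ≈ -2055.4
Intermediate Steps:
p = 59924/26123 (p = 198*(1/151) - 170*(-1/173) = 198/151 + 170/173 = 59924/26123 ≈ 2.2939)
(25*(-19) + C)*p = (25*(-19) - 421)*(59924/26123) = (-475 - 421)*(59924/26123) = -896*59924/26123 = -53691904/26123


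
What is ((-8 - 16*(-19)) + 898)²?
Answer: 1425636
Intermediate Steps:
((-8 - 16*(-19)) + 898)² = ((-8 + 304) + 898)² = (296 + 898)² = 1194² = 1425636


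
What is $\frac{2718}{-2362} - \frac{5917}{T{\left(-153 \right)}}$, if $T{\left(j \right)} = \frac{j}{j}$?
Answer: $- \frac{6989336}{1181} \approx -5918.1$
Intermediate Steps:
$T{\left(j \right)} = 1$
$\frac{2718}{-2362} - \frac{5917}{T{\left(-153 \right)}} = \frac{2718}{-2362} - \frac{5917}{1} = 2718 \left(- \frac{1}{2362}\right) - 5917 = - \frac{1359}{1181} - 5917 = - \frac{6989336}{1181}$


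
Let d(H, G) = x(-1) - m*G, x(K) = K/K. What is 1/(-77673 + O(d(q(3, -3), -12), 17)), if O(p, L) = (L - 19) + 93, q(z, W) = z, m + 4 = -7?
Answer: -1/77582 ≈ -1.2890e-5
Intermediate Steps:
m = -11 (m = -4 - 7 = -11)
x(K) = 1
d(H, G) = 1 + 11*G (d(H, G) = 1 - (-11)*G = 1 + 11*G)
O(p, L) = 74 + L (O(p, L) = (-19 + L) + 93 = 74 + L)
1/(-77673 + O(d(q(3, -3), -12), 17)) = 1/(-77673 + (74 + 17)) = 1/(-77673 + 91) = 1/(-77582) = -1/77582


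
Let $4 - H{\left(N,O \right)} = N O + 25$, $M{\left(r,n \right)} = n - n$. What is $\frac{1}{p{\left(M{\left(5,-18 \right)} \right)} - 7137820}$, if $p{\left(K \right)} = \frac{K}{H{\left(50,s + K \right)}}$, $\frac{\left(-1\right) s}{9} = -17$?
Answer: $- \frac{1}{7137820} \approx -1.401 \cdot 10^{-7}$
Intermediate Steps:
$s = 153$ ($s = \left(-9\right) \left(-17\right) = 153$)
$M{\left(r,n \right)} = 0$
$H{\left(N,O \right)} = -21 - N O$ ($H{\left(N,O \right)} = 4 - \left(N O + 25\right) = 4 - \left(25 + N O\right) = -21 - N O$)
$p{\left(K \right)} = \frac{K}{-7671 - 50 K}$ ($p{\left(K \right)} = \frac{K}{-21 - 50 \left(153 + K\right)} = \frac{K}{-21 - \left(7650 + 50 K\right)} = \frac{K}{-7671 - 50 K}$)
$\frac{1}{p{\left(M{\left(5,-18 \right)} \right)} - 7137820} = \frac{1}{\left(-1\right) 0 \frac{1}{7671 + 50 \cdot 0} - 7137820} = \frac{1}{\left(-1\right) 0 \frac{1}{7671 + 0} - 7137820} = \frac{1}{\left(-1\right) 0 \cdot \frac{1}{7671} - 7137820} = \frac{1}{0 - 7137820} = \frac{1}{-7137820} = - \frac{1}{7137820}$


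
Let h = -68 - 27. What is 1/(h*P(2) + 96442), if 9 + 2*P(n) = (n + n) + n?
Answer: 2/193169 ≈ 1.0354e-5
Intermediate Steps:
P(n) = -9/2 + 3*n/2 (P(n) = -9/2 + ((n + n) + n)/2 = -9/2 + (2*n + n)/2 = -9/2 + (3*n)/2 = -9/2 + 3*n/2)
h = -95
1/(h*P(2) + 96442) = 1/(-95*(-9/2 + (3/2)*2) + 96442) = 1/(-95*(-9/2 + 3) + 96442) = 1/(-95*(-3/2) + 96442) = 1/(285/2 + 96442) = 1/(193169/2) = 2/193169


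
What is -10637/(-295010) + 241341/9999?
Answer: 23768122591/983268330 ≈ 24.173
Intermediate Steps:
-10637/(-295010) + 241341/9999 = -10637*(-1/295010) + 241341*(1/9999) = 10637/295010 + 80447/3333 = 23768122591/983268330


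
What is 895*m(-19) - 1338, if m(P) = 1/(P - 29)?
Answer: -65119/48 ≈ -1356.6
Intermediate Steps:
m(P) = 1/(-29 + P)
895*m(-19) - 1338 = 895/(-29 - 19) - 1338 = 895/(-48) - 1338 = 895*(-1/48) - 1338 = -895/48 - 1338 = -65119/48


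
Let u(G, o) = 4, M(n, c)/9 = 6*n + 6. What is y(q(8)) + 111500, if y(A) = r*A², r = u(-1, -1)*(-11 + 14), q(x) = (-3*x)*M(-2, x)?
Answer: 20266892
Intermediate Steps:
M(n, c) = 54 + 54*n (M(n, c) = 9*(6*n + 6) = 9*(6 + 6*n) = 54 + 54*n)
q(x) = 162*x (q(x) = (-3*x)*(54 + 54*(-2)) = (-3*x)*(54 - 108) = -3*x*(-54) = 162*x)
r = 12 (r = 4*(-11 + 14) = 4*3 = 12)
y(A) = 12*A²
y(q(8)) + 111500 = 12*(162*8)² + 111500 = 12*1296² + 111500 = 12*1679616 + 111500 = 20155392 + 111500 = 20266892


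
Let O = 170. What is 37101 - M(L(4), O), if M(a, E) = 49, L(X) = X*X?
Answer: 37052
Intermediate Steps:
L(X) = X²
37101 - M(L(4), O) = 37101 - 1*49 = 37101 - 49 = 37052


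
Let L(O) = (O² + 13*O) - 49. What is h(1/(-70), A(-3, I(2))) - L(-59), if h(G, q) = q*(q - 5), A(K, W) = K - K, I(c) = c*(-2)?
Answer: -2665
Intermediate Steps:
L(O) = -49 + O² + 13*O
I(c) = -2*c
A(K, W) = 0
h(G, q) = q*(-5 + q)
h(1/(-70), A(-3, I(2))) - L(-59) = 0*(-5 + 0) - (-49 + (-59)² + 13*(-59)) = 0*(-5) - (-49 + 3481 - 767) = 0 - 1*2665 = 0 - 2665 = -2665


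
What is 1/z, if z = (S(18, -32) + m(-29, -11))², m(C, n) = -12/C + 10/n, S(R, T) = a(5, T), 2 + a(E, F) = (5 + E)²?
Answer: 101761/967458816 ≈ 0.00010518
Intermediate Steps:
a(E, F) = -2 + (5 + E)²
S(R, T) = 98 (S(R, T) = -2 + (5 + 5)² = -2 + 10² = -2 + 100 = 98)
z = 967458816/101761 (z = (98 + (-12/(-29) + 10/(-11)))² = (98 + (-12*(-1/29) + 10*(-1/11)))² = (98 + (12/29 - 10/11))² = (98 - 158/319)² = (31104/319)² = 967458816/101761 ≈ 9507.2)
1/z = 1/(967458816/101761) = 101761/967458816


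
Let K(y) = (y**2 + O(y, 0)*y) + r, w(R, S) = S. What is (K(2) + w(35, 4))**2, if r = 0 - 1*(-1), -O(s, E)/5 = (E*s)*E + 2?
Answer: 121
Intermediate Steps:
O(s, E) = -10 - 5*s*E**2 (O(s, E) = -5*((E*s)*E + 2) = -5*(s*E**2 + 2) = -5*(2 + s*E**2) = -10 - 5*s*E**2)
r = 1 (r = 0 + 1 = 1)
K(y) = 1 + y**2 - 10*y (K(y) = (y**2 + (-10 - 5*y*0**2)*y) + 1 = (y**2 + (-10 - 5*y*0)*y) + 1 = (y**2 + (-10 + 0)*y) + 1 = (y**2 - 10*y) + 1 = 1 + y**2 - 10*y)
(K(2) + w(35, 4))**2 = ((1 + 2**2 - 10*2) + 4)**2 = ((1 + 4 - 20) + 4)**2 = (-15 + 4)**2 = (-11)**2 = 121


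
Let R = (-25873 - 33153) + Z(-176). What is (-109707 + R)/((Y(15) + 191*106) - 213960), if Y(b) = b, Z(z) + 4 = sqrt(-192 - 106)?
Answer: 168737/193699 - I*sqrt(298)/193699 ≈ 0.87113 - 8.9121e-5*I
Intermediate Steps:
Z(z) = -4 + I*sqrt(298) (Z(z) = -4 + sqrt(-192 - 106) = -4 + sqrt(-298) = -4 + I*sqrt(298))
R = -59030 + I*sqrt(298) (R = (-25873 - 33153) + (-4 + I*sqrt(298)) = -59026 + (-4 + I*sqrt(298)) = -59030 + I*sqrt(298) ≈ -59030.0 + 17.263*I)
(-109707 + R)/((Y(15) + 191*106) - 213960) = (-109707 + (-59030 + I*sqrt(298)))/((15 + 191*106) - 213960) = (-168737 + I*sqrt(298))/((15 + 20246) - 213960) = (-168737 + I*sqrt(298))/(20261 - 213960) = (-168737 + I*sqrt(298))/(-193699) = (-168737 + I*sqrt(298))*(-1/193699) = 168737/193699 - I*sqrt(298)/193699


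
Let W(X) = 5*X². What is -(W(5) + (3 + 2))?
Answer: -130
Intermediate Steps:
-(W(5) + (3 + 2)) = -(5*5² + (3 + 2)) = -(5*25 + 5) = -(125 + 5) = -1*130 = -130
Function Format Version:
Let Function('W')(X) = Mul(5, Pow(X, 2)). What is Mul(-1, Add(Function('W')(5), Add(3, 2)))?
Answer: -130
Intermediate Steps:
Mul(-1, Add(Function('W')(5), Add(3, 2))) = Mul(-1, Add(Mul(5, Pow(5, 2)), Add(3, 2))) = Mul(-1, Add(Mul(5, 25), 5)) = Mul(-1, Add(125, 5)) = Mul(-1, 130) = -130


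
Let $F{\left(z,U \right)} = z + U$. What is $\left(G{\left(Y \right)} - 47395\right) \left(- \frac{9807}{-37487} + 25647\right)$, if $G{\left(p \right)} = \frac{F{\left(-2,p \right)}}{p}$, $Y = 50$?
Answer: $- \frac{1139161837364496}{937175} \approx -1.2155 \cdot 10^{9}$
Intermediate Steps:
$F{\left(z,U \right)} = U + z$
$G{\left(p \right)} = \frac{-2 + p}{p}$ ($G{\left(p \right)} = \frac{p - 2}{p} = \frac{-2 + p}{p}$)
$\left(G{\left(Y \right)} - 47395\right) \left(- \frac{9807}{-37487} + 25647\right) = \left(\frac{-2 + 50}{50} - 47395\right) \left(- \frac{9807}{-37487} + 25647\right) = \left(\frac{1}{50} \cdot 48 - 47395\right) \left(\left(-9807\right) \left(- \frac{1}{37487}\right) + 25647\right) = \left(\frac{24}{25} - 47395\right) \left(\frac{9807}{37487} + 25647\right) = \left(- \frac{1184851}{25}\right) \frac{961438896}{37487} = - \frac{1139161837364496}{937175}$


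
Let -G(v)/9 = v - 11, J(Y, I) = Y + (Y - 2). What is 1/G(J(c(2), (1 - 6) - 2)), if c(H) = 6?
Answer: ⅑ ≈ 0.11111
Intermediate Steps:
J(Y, I) = -2 + 2*Y (J(Y, I) = Y + (-2 + Y) = -2 + 2*Y)
G(v) = 99 - 9*v (G(v) = -9*(v - 11) = -9*(-11 + v) = 99 - 9*v)
1/G(J(c(2), (1 - 6) - 2)) = 1/(99 - 9*(-2 + 2*6)) = 1/(99 - 9*(-2 + 12)) = 1/(99 - 9*10) = 1/(99 - 90) = 1/9 = ⅑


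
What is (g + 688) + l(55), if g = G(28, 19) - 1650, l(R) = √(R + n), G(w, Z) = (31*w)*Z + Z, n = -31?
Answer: 15549 + 2*√6 ≈ 15554.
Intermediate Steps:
G(w, Z) = Z + 31*Z*w (G(w, Z) = 31*Z*w + Z = Z + 31*Z*w)
l(R) = √(-31 + R) (l(R) = √(R - 31) = √(-31 + R))
g = 14861 (g = 19*(1 + 31*28) - 1650 = 19*(1 + 868) - 1650 = 19*869 - 1650 = 16511 - 1650 = 14861)
(g + 688) + l(55) = (14861 + 688) + √(-31 + 55) = 15549 + √24 = 15549 + 2*√6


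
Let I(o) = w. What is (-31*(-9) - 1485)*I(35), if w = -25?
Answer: 30150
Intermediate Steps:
I(o) = -25
(-31*(-9) - 1485)*I(35) = (-31*(-9) - 1485)*(-25) = (279 - 1485)*(-25) = -1206*(-25) = 30150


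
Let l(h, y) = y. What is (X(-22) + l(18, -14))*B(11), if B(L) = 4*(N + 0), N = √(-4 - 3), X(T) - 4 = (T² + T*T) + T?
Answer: 3744*I*√7 ≈ 9905.7*I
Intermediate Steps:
X(T) = 4 + T + 2*T² (X(T) = 4 + ((T² + T*T) + T) = 4 + ((T² + T²) + T) = 4 + (2*T² + T) = 4 + (T + 2*T²) = 4 + T + 2*T²)
N = I*√7 (N = √(-7) = I*√7 ≈ 2.6458*I)
B(L) = 4*I*√7 (B(L) = 4*(I*√7 + 0) = 4*(I*√7) = 4*I*√7)
(X(-22) + l(18, -14))*B(11) = ((4 - 22 + 2*(-22)²) - 14)*(4*I*√7) = ((4 - 22 + 2*484) - 14)*(4*I*√7) = ((4 - 22 + 968) - 14)*(4*I*√7) = (950 - 14)*(4*I*√7) = 936*(4*I*√7) = 3744*I*√7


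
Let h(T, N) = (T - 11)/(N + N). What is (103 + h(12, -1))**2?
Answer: 42025/4 ≈ 10506.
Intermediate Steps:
h(T, N) = (-11 + T)/(2*N) (h(T, N) = (-11 + T)/((2*N)) = (-11 + T)*(1/(2*N)) = (-11 + T)/(2*N))
(103 + h(12, -1))**2 = (103 + (1/2)*(-11 + 12)/(-1))**2 = (103 + (1/2)*(-1)*1)**2 = (103 - 1/2)**2 = (205/2)**2 = 42025/4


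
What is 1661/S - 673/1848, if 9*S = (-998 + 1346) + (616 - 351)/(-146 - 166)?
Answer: 174415129/4084872 ≈ 42.698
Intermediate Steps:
S = 108311/2808 (S = ((-998 + 1346) + (616 - 351)/(-146 - 166))/9 = (348 + 265/(-312))/9 = (348 + 265*(-1/312))/9 = (348 - 265/312)/9 = (⅑)*(108311/312) = 108311/2808 ≈ 38.572)
1661/S - 673/1848 = 1661/(108311/2808) - 673/1848 = 1661*(2808/108311) - 673*1/1848 = 4664088/108311 - 673/1848 = 174415129/4084872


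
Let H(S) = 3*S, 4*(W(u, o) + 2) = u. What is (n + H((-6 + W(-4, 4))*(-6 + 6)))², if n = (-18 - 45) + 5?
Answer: 3364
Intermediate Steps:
W(u, o) = -2 + u/4
n = -58 (n = -63 + 5 = -58)
(n + H((-6 + W(-4, 4))*(-6 + 6)))² = (-58 + 3*((-6 + (-2 + (¼)*(-4)))*(-6 + 6)))² = (-58 + 3*((-6 + (-2 - 1))*0))² = (-58 + 3*((-6 - 3)*0))² = (-58 + 3*(-9*0))² = (-58 + 3*0)² = (-58 + 0)² = (-58)² = 3364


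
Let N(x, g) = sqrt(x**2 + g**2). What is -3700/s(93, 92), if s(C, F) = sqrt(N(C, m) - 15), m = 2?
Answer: -3700/sqrt(-15 + sqrt(8653)) ≈ -418.88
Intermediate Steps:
N(x, g) = sqrt(g**2 + x**2)
s(C, F) = sqrt(-15 + sqrt(4 + C**2)) (s(C, F) = sqrt(sqrt(2**2 + C**2) - 15) = sqrt(sqrt(4 + C**2) - 15) = sqrt(-15 + sqrt(4 + C**2)))
-3700/s(93, 92) = -3700/sqrt(-15 + sqrt(4 + 93**2)) = -3700/sqrt(-15 + sqrt(4 + 8649)) = -3700/sqrt(-15 + sqrt(8653))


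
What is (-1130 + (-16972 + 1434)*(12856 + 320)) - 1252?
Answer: -204731070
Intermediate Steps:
(-1130 + (-16972 + 1434)*(12856 + 320)) - 1252 = (-1130 - 15538*13176) - 1252 = (-1130 - 204728688) - 1252 = -204729818 - 1252 = -204731070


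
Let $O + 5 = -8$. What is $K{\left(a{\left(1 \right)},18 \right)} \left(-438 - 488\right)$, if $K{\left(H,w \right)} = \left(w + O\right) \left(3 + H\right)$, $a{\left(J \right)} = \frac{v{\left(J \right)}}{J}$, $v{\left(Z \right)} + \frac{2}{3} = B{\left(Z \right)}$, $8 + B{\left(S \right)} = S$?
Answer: $\frac{64820}{3} \approx 21607.0$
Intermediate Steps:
$B{\left(S \right)} = -8 + S$
$v{\left(Z \right)} = - \frac{26}{3} + Z$ ($v{\left(Z \right)} = - \frac{2}{3} + \left(-8 + Z\right) = - \frac{26}{3} + Z$)
$O = -13$ ($O = -5 - 8 = -13$)
$a{\left(J \right)} = \frac{- \frac{26}{3} + J}{J}$
$K{\left(H,w \right)} = \left(-13 + w\right) \left(3 + H\right)$ ($K{\left(H,w \right)} = \left(w - 13\right) \left(3 + H\right) = \left(-13 + w\right) \left(3 + H\right)$)
$K{\left(a{\left(1 \right)},18 \right)} \left(-438 - 488\right) = \left(-39 - 13 \frac{- \frac{26}{3} + 1}{1} + 3 \cdot 18 + \frac{- \frac{26}{3} + 1}{1} \cdot 18\right) \left(-438 - 488\right) = \left(-39 - 13 \cdot 1 \left(- \frac{23}{3}\right) + 54 + 1 \left(- \frac{23}{3}\right) 18\right) \left(-926\right) = \left(-39 - - \frac{299}{3} + 54 - 138\right) \left(-926\right) = \left(-39 + \frac{299}{3} + 54 - 138\right) \left(-926\right) = \left(- \frac{70}{3}\right) \left(-926\right) = \frac{64820}{3}$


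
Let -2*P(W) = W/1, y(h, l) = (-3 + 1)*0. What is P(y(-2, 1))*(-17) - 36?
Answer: -36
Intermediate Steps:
y(h, l) = 0 (y(h, l) = -2*0 = 0)
P(W) = -W/2 (P(W) = -W/(2*1) = -W/2)
P(y(-2, 1))*(-17) - 36 = -½*0*(-17) - 36 = 0*(-17) - 36 = 0 - 36 = -36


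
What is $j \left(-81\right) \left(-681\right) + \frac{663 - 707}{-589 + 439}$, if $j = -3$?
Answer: $- \frac{12411203}{75} \approx -1.6548 \cdot 10^{5}$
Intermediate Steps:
$j \left(-81\right) \left(-681\right) + \frac{663 - 707}{-589 + 439} = \left(-3\right) \left(-81\right) \left(-681\right) + \frac{663 - 707}{-589 + 439} = 243 \left(-681\right) - \frac{44}{-150} = -165483 - - \frac{22}{75} = -165483 + \frac{22}{75} = - \frac{12411203}{75}$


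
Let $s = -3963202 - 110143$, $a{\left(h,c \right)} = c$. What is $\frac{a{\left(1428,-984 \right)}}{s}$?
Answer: $\frac{984}{4073345} \approx 0.00024157$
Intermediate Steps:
$s = -4073345$ ($s = -3963202 - 110143 = -4073345$)
$\frac{a{\left(1428,-984 \right)}}{s} = - \frac{984}{-4073345} = \left(-984\right) \left(- \frac{1}{4073345}\right) = \frac{984}{4073345}$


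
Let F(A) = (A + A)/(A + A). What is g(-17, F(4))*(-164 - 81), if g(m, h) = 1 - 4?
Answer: 735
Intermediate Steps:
F(A) = 1 (F(A) = (2*A)/((2*A)) = (2*A)*(1/(2*A)) = 1)
g(m, h) = -3
g(-17, F(4))*(-164 - 81) = -3*(-164 - 81) = -3*(-245) = 735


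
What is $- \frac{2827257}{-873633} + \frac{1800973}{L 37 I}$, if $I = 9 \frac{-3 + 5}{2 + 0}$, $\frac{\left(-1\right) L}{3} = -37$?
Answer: $\frac{559297781800}{10764032193} \approx 51.96$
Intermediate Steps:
$L = 111$ ($L = \left(-3\right) \left(-37\right) = 111$)
$I = 9$ ($I = 9 \cdot \frac{2}{2} = 9 \cdot 2 \cdot \frac{1}{2} = 9 \cdot 1 = 9$)
$- \frac{2827257}{-873633} + \frac{1800973}{L 37 I} = - \frac{2827257}{-873633} + \frac{1800973}{111 \cdot 37 \cdot 9} = \left(-2827257\right) \left(- \frac{1}{873633}\right) + \frac{1800973}{4107 \cdot 9} = \frac{942419}{291211} + \frac{1800973}{36963} = \frac{559297781800}{10764032193}$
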